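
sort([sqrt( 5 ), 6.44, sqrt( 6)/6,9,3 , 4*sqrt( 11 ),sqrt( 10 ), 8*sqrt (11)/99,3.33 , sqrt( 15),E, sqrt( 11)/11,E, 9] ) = [ 8*sqrt (11)/99,sqrt( 11 ) /11, sqrt( 6 ) /6 , sqrt( 5 ) , E , E, 3, sqrt( 10 ),3.33,sqrt( 15) , 6.44,9,9, 4*sqrt(11)] 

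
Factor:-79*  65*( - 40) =205400 = 2^3*5^2*13^1*79^1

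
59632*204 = 12164928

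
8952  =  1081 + 7871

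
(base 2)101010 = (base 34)18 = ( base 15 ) 2C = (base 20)22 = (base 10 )42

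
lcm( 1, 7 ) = 7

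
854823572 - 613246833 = 241576739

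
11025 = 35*315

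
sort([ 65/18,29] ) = [65/18, 29]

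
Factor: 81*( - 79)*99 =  - 3^6*  11^1* 79^1 = - 633501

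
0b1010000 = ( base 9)88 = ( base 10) 80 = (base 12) 68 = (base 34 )2C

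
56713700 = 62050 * 914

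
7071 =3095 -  - 3976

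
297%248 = 49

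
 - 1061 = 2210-3271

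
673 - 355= 318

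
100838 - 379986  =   -279148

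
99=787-688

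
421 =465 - 44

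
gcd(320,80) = 80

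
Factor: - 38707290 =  -2^1*3^2*5^1*430081^1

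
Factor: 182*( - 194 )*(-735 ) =25951380 =2^2*3^1*5^1*7^3*13^1*97^1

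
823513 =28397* 29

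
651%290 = 71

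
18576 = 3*6192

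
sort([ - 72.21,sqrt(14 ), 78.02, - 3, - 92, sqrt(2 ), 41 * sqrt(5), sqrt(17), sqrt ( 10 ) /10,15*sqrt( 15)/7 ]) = [ - 92, - 72.21, - 3,sqrt(10) /10,sqrt(2 ), sqrt( 14 ), sqrt(17 )  ,  15*sqrt (15 ) /7, 78.02,41*sqrt(5 )]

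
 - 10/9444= - 5/4722 = - 0.00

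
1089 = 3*363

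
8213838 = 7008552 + 1205286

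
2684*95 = 254980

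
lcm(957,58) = 1914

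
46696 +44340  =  91036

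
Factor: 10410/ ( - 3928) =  - 2^( - 2 )*3^1*5^1  *  347^1*491^(-1 )=   -5205/1964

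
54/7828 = 27/3914 = 0.01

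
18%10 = 8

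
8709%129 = 66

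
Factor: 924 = 2^2*3^1*7^1 * 11^1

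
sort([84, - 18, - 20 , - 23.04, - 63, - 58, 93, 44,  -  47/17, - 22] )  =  [ - 63, - 58, - 23.04, - 22, - 20,-18, - 47/17,44,84 , 93 ] 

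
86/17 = 86/17 = 5.06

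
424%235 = 189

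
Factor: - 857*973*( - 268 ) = 2^2*7^1*67^1*139^1*857^1 =223474748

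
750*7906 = 5929500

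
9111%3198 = 2715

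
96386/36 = 48193/18 = 2677.39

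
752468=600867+151601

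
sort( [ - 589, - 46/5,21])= [ - 589, - 46/5,21] 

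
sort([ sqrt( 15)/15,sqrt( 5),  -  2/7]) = [-2/7,sqrt(15 ) /15,  sqrt( 5 )]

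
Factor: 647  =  647^1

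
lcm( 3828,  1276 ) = 3828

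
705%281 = 143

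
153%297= 153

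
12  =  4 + 8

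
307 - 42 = 265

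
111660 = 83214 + 28446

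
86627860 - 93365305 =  - 6737445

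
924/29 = 924/29 = 31.86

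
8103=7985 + 118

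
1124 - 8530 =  - 7406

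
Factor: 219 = 3^1*73^1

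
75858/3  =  25286 = 25286.00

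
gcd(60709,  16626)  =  1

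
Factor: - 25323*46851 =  - 3^2*7^1*23^2  *  97^1 * 367^1 = - 1186407873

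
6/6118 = 3/3059=0.00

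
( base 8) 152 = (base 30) 3G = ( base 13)82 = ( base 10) 106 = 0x6a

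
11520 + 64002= 75522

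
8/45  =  8/45  =  0.18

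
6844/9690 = 3422/4845 =0.71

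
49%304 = 49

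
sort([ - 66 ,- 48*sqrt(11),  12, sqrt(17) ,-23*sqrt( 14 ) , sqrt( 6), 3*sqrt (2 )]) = [ - 48*sqrt(11),  -  23*sqrt( 14 ),-66,sqrt(6), sqrt( 17),3*sqrt( 2),12]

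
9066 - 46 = 9020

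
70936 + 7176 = 78112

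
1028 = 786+242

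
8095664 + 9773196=17868860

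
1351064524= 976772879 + 374291645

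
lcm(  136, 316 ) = 10744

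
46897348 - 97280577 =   -  50383229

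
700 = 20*35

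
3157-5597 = -2440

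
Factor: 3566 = 2^1*1783^1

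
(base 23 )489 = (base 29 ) 2li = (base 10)2309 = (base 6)14405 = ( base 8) 4405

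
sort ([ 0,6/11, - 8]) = [-8, 0, 6/11] 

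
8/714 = 4/357  =  0.01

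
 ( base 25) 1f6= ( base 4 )33232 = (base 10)1006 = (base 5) 13011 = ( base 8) 1756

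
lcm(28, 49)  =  196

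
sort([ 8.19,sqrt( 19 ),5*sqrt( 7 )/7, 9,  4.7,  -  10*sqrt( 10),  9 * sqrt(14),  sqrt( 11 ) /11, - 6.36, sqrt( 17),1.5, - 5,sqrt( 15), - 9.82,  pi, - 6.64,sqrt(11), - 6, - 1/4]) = [  -  10*sqrt (10), - 9.82, - 6.64, - 6.36 ,-6 , - 5, - 1/4,  sqrt( 11 ) /11 , 1.5, 5*sqrt(7)/7, pi , sqrt( 11),sqrt( 15),sqrt(17),sqrt ( 19), 4.7,8.19,9,9*sqrt( 14)] 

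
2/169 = 2/169 = 0.01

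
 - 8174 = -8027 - 147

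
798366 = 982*813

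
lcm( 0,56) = 0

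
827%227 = 146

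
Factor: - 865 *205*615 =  - 3^1*5^3 * 41^2 *173^1 = - 109054875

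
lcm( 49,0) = 0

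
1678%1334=344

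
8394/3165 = 2798/1055=2.65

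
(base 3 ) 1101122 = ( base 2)1111111000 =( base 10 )1016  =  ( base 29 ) 161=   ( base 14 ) 528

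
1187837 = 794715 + 393122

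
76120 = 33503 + 42617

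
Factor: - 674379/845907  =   - 224793/281969 = -  3^2*457^ (-1 )*617^ ( - 1 )*24977^1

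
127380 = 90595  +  36785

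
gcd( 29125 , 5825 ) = 5825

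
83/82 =1  +  1/82= 1.01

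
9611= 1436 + 8175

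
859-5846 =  - 4987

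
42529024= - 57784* (-736 ) 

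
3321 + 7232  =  10553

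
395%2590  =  395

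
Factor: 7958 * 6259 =49809122=2^1*11^1*23^1*173^1 * 569^1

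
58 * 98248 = 5698384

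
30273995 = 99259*305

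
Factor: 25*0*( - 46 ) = 0^1 = 0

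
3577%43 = 8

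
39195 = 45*871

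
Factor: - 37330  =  -2^1*5^1*3733^1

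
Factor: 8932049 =7^1*1276007^1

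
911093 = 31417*29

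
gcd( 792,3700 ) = 4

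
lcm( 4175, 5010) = 25050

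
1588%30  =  28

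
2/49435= 2/49435= 0.00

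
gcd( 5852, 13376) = 836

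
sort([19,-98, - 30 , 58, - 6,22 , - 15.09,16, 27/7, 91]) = [ - 98, - 30, - 15.09, - 6,27/7,  16,19, 22,58, 91]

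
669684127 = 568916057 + 100768070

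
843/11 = 843/11 = 76.64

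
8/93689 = 8/93689 = 0.00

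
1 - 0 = 1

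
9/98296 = 9/98296 = 0.00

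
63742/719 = 63742/719 = 88.65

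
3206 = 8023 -4817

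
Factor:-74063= -11^1*6733^1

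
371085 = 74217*5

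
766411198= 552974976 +213436222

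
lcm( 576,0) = 0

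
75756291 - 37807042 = 37949249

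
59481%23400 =12681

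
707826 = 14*50559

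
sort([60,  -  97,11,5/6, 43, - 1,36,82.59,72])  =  [ - 97,- 1,  5/6, 11, 36,43, 60,72,82.59] 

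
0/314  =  0 = 0.00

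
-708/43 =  - 17+23/43 = - 16.47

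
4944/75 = 1648/25 = 65.92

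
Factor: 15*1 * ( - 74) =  - 2^1 * 3^1*5^1 *37^1 = - 1110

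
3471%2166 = 1305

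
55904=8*6988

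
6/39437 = 6/39437=0.00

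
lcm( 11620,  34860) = 34860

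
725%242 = 241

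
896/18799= 896/18799=0.05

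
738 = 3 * 246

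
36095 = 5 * 7219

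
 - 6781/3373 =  - 6781/3373 =- 2.01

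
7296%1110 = 636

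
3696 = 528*7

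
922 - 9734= - 8812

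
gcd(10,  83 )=1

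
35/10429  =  35/10429 =0.00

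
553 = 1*553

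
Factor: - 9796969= - 7^1* 13^1*199^1*541^1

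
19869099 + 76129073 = 95998172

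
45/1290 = 3/86 = 0.03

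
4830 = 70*69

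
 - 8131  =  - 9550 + 1419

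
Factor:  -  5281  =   - 5281^1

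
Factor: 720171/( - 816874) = - 2^( - 1) * 3^4 *17^1*523^1 * 408437^ ( - 1) 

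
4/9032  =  1/2258 = 0.00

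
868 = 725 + 143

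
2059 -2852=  - 793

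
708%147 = 120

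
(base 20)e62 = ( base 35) 4NH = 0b1011001011010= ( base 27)7MP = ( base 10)5722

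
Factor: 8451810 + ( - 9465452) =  -1013642 =- 2^1* 7^1*17^1*4259^1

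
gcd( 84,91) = 7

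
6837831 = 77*88803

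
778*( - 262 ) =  - 203836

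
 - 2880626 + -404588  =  -3285214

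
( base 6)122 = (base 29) 1L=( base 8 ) 62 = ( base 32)1I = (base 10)50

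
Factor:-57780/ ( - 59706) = 2^1*3^1 * 5^1*31^ ( - 1)  =  30/31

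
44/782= 22/391 =0.06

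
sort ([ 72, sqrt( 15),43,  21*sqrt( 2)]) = [sqrt( 15),21*sqrt( 2), 43,72]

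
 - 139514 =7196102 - 7335616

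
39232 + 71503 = 110735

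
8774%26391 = 8774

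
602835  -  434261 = 168574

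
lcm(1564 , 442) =20332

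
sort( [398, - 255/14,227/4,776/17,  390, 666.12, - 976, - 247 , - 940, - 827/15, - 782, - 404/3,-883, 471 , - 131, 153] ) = [ - 976  , - 940, - 883, - 782  , - 247, - 404/3, - 131, - 827/15, - 255/14, 776/17,227/4 , 153, 390,398, 471,  666.12] 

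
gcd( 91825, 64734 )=1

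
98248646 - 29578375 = 68670271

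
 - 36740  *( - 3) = 110220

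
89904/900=99 + 67/75=99.89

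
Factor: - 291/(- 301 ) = 3^1*7^( - 1) * 43^( -1 )*97^1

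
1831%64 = 39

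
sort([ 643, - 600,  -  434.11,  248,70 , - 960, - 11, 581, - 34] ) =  [  -  960, - 600, -434.11,  -  34, -11, 70, 248 , 581, 643] 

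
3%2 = 1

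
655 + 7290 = 7945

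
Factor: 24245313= 3^1 * 8081771^1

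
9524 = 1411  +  8113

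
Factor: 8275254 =2^1*3^1*13^2 * 8161^1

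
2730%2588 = 142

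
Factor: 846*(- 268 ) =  - 226728 = - 2^3 * 3^2*47^1 * 67^1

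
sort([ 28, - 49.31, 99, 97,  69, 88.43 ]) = [ - 49.31 , 28,  69, 88.43, 97, 99] 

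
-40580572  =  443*( - 91604) 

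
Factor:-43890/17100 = -77/30 = - 2^( - 1 ) * 3^( -1 )*5^(-1) * 7^1*11^1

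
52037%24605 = 2827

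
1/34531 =1/34531= 0.00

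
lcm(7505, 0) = 0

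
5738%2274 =1190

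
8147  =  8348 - 201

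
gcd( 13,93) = 1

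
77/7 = 11 = 11.00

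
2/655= 2/655 = 0.00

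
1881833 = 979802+902031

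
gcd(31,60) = 1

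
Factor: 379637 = 71^1 * 5347^1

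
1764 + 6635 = 8399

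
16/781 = 16/781 = 0.02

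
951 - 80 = 871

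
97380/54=5410/3 = 1803.33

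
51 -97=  - 46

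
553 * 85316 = 47179748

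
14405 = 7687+6718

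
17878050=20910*855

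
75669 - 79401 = - 3732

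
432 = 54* 8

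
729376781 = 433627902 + 295748879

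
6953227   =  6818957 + 134270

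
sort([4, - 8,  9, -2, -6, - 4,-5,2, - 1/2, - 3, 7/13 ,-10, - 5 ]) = [ - 10,-8 ,  -  6, - 5, - 5, - 4, - 3 , - 2,  -  1/2, 7/13, 2,  4 , 9] 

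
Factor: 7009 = 43^1*163^1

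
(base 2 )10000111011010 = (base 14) 3230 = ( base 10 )8666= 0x21DA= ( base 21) jde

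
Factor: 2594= 2^1* 1297^1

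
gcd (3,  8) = 1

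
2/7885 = 2/7885 =0.00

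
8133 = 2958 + 5175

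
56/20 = 2 + 4/5 =2.80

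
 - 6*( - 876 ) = 5256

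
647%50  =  47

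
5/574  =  5/574 = 0.01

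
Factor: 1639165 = 5^1*11^1*29803^1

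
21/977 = 21/977 =0.02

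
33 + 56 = 89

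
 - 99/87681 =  - 3/2657 = - 0.00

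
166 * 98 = 16268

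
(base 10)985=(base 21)24j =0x3D9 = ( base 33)ts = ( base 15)45a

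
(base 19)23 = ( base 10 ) 41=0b101001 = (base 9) 45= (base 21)1k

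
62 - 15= 47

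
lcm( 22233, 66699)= 66699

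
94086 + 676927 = 771013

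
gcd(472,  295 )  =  59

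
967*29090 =28130030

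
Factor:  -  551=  - 19^1*29^1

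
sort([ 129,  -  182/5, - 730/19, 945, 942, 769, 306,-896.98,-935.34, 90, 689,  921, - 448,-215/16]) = [ - 935.34 ,-896.98, - 448,-730/19,  -  182/5,-215/16,90, 129,  306  ,  689, 769,921, 942,945 ] 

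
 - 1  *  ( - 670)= 670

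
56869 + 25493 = 82362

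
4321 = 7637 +-3316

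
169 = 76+93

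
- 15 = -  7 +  - 8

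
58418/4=29209/2 = 14604.50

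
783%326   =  131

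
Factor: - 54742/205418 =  - 101/379=   - 101^1*379^(  -  1 )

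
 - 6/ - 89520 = 1/14920  =  0.00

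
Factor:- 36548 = - 2^2*9137^1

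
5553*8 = 44424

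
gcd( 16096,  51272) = 8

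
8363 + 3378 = 11741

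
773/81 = 773/81  =  9.54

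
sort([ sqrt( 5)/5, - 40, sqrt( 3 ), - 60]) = [ - 60, - 40,sqrt( 5) /5, sqrt( 3) ] 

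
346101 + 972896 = 1318997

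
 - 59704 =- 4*14926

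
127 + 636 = 763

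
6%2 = 0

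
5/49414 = 5/49414 = 0.00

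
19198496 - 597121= 18601375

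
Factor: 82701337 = 82701337^1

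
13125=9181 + 3944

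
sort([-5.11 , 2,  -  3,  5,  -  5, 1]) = [ - 5.11,-5,-3, 1, 2, 5]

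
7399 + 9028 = 16427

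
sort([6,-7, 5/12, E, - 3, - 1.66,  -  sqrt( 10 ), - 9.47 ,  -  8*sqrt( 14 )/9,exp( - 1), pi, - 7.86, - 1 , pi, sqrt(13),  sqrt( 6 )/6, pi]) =[ - 9.47, - 7.86,-7, - 8*sqrt(  14 ) /9,  -  sqrt ( 10 ), - 3,-1.66, - 1, exp( - 1 ), sqrt( 6)/6,5/12, E, pi,pi, pi, sqrt(13 ),6]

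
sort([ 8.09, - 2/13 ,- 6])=[ - 6 , - 2/13,8.09 ] 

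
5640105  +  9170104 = 14810209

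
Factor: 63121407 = 3^1*23^1*199^1*4597^1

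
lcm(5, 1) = 5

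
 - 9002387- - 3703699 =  - 5298688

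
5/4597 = 5/4597 = 0.00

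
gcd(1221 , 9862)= 1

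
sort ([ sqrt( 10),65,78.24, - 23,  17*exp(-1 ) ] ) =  [ - 23,sqrt(10), 17*exp( - 1 ),65,78.24 ] 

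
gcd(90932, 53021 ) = 1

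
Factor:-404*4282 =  - 2^3 * 101^1*2141^1 = -1729928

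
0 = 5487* 0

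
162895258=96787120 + 66108138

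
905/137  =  905/137 = 6.61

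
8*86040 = 688320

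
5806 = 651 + 5155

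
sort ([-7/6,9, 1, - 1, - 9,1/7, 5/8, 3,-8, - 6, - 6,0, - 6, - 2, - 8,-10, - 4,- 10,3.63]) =[ - 10, - 10,-9, - 8, - 8,-6, - 6, - 6, - 4, - 2, - 7/6, - 1,0, 1/7,  5/8,  1,3, 3.63, 9 ]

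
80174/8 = 40087/4 = 10021.75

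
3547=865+2682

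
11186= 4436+6750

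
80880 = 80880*1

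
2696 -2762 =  - 66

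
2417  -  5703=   -  3286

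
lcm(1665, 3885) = 11655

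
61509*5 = 307545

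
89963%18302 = 16755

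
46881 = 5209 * 9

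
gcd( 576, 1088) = 64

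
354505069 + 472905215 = 827410284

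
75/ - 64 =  - 2 + 53/64 = - 1.17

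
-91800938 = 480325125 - 572126063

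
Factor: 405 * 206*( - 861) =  - 2^1 * 3^5*5^1 * 7^1*41^1*103^1 = -71833230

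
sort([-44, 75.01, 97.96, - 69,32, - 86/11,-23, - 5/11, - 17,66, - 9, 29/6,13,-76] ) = [-76,-69, - 44, - 23, - 17, - 9,  -  86/11,-5/11,29/6, 13,32,66 , 75.01,97.96]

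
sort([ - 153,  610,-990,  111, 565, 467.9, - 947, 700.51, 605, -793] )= [  -  990,-947, - 793, - 153,111, 467.9, 565,605, 610, 700.51 ]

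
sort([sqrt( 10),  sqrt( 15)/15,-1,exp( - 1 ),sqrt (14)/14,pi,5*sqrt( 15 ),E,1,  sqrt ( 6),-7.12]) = [ - 7.12 ,- 1,sqrt( 15 )/15,sqrt( 14)/14,exp(  -  1), 1,sqrt( 6),E,pi, sqrt( 10), 5*sqrt ( 15 )]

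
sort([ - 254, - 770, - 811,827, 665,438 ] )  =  [ - 811, - 770,-254,438,665, 827]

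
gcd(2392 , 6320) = 8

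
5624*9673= 54400952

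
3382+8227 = 11609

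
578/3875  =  578/3875 =0.15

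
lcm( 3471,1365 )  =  121485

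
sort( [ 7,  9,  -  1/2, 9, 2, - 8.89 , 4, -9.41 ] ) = [-9.41,-8.89 ,-1/2, 2,4, 7,9,9 ] 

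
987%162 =15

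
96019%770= 539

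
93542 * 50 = 4677100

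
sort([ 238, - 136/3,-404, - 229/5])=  [ - 404, - 229/5, - 136/3,238]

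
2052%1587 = 465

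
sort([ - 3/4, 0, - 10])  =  [ - 10, - 3/4, 0]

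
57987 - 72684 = -14697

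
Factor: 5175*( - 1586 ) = - 8207550 = - 2^1*3^2*5^2*13^1*23^1*61^1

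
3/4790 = 3/4790=0.00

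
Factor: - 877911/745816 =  - 2^ ( - 3)*3^1*53^(  -  1)*353^1*829^1*1759^( - 1) 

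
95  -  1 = 94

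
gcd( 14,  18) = 2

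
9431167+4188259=13619426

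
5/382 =5/382 = 0.01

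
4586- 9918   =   - 5332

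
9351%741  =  459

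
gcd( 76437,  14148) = 27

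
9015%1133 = 1084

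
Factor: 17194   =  2^1*8597^1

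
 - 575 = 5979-6554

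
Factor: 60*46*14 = 2^4*3^1 * 5^1*7^1*23^1 = 38640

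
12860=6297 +6563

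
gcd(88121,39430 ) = 1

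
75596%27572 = 20452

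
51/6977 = 51/6977 = 0.01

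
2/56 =1/28  =  0.04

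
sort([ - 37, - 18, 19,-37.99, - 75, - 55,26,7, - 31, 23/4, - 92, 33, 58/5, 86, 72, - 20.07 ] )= [ - 92, - 75, - 55,  -  37.99, - 37,-31 , - 20.07,  -  18,23/4 , 7,  58/5,19 , 26, 33, 72, 86]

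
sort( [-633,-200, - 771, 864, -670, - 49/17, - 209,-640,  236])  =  [ - 771, - 670,  -  640,-633,-209,  -  200 , - 49/17,236,864 ] 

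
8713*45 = 392085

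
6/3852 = 1/642 = 0.00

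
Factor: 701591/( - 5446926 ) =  - 2^( - 1)*3^(-4 )*11^1*33623^( -1)*63781^1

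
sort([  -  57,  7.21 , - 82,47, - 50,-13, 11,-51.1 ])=[ - 82, - 57 , - 51.1, - 50 , - 13,  7.21,11,  47 ] 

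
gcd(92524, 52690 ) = 2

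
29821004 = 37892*787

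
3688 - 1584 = 2104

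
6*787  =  4722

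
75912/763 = 99 + 375/763 = 99.49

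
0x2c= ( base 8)54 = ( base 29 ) 1f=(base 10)44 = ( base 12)38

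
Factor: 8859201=3^1*13^1*227159^1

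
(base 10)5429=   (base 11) 4096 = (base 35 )4F4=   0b1010100110101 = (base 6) 41045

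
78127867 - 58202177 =19925690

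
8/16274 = 4/8137  =  0.00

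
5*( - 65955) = -329775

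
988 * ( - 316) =-312208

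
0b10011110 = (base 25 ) 68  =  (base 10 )158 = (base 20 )7i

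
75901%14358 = 4111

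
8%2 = 0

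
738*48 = 35424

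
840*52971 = 44495640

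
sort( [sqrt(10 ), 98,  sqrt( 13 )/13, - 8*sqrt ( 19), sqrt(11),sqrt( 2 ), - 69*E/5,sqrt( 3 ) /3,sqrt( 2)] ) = [ - 69*E/5,  -  8*sqrt(19),  sqrt( 13)/13, sqrt( 3)/3,sqrt( 2)  ,  sqrt(2 ), sqrt( 10), sqrt(11 ),98] 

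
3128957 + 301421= 3430378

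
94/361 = 94/361 = 0.26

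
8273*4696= 38850008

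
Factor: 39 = 3^1 * 13^1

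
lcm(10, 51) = 510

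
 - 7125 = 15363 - 22488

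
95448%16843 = 11233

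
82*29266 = 2399812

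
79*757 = 59803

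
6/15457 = 6/15457 = 0.00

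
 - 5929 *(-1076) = 6379604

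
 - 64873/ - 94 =690 + 13/94=690.14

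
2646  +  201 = 2847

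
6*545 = 3270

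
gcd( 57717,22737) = 1749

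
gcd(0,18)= 18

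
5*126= 630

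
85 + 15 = 100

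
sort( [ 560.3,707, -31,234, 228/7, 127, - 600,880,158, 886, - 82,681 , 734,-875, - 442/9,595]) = [ - 875, - 600, - 82, - 442/9,-31, 228/7,  127,158,  234,560.3,  595,681 , 707,734,880, 886]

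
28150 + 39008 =67158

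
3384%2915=469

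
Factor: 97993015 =5^1*17^1*31^1*37189^1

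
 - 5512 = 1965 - 7477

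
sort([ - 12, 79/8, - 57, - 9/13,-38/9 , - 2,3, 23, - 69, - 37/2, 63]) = [ - 69, - 57, - 37/2,-12, - 38/9, - 2, - 9/13, 3,79/8, 23, 63]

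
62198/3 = 62198/3= 20732.67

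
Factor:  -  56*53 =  - 2968  =  -2^3*7^1*53^1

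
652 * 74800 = 48769600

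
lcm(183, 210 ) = 12810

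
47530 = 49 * 970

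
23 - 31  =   - 8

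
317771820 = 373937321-56165501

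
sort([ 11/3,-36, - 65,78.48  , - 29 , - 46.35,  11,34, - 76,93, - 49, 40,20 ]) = [ - 76,-65,-49,-46.35, - 36, - 29,11/3, 11,20,34, 40, 78.48,93 ]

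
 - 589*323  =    -  190247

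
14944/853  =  17 + 443/853 = 17.52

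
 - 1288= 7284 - 8572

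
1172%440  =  292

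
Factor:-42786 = -2^1*3^2*2377^1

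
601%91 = 55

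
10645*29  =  308705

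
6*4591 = 27546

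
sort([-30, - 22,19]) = [ - 30, - 22,  19 ] 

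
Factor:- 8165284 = - 2^2 * 71^1*28751^1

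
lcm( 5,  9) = 45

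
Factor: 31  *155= 5^1*31^2 = 4805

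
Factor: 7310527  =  7^1*17^1*23^1*2671^1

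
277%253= 24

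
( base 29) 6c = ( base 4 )2322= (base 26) 74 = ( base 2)10111010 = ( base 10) 186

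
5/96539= 5/96539 = 0.00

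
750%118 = 42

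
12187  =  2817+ 9370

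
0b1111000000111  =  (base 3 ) 101112201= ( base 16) 1E07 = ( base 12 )4547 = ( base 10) 7687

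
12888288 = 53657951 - 40769663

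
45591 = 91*501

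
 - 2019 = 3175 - 5194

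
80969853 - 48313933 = 32655920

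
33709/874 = 38 + 497/874  =  38.57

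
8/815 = 8/815 = 0.01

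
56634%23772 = 9090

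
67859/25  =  2714 + 9/25=2714.36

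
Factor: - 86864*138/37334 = - 2^4*3^1*11^( -1)*23^1*61^1*89^1*1697^(  -  1) =- 5993616/18667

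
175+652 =827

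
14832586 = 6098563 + 8734023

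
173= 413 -240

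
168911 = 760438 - 591527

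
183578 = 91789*2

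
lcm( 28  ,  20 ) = 140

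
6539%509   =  431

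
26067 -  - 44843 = 70910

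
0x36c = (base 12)610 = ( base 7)2361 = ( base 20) 23g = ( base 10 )876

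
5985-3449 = 2536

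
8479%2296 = 1591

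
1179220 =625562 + 553658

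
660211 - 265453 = 394758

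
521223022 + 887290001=1408513023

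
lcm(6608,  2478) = 19824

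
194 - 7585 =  - 7391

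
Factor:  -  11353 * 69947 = - 794108291 = - 113^1*619^1*11353^1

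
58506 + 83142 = 141648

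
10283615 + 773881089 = 784164704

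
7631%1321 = 1026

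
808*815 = 658520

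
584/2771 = 584/2771= 0.21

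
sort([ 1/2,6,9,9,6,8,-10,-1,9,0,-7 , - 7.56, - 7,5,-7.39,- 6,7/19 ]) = [  -  10, - 7.56, - 7.39, - 7, - 7, - 6, - 1, 0,  7/19, 1/2,5,6,6, 8 , 9,9 , 9]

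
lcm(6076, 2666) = 261268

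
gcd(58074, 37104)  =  6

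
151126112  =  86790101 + 64336011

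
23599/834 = 23599/834 = 28.30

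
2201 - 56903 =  - 54702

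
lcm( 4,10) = 20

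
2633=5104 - 2471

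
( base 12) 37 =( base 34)19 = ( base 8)53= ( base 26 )1h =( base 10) 43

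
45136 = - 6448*( - 7)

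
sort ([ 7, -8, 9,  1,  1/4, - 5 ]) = [ - 8, - 5, 1/4, 1,7, 9] 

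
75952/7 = 10850+2/7 = 10850.29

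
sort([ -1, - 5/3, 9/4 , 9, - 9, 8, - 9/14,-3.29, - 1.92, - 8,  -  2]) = [- 9, - 8,  -  3.29, - 2 , - 1.92,-5/3,- 1, - 9/14,  9/4,8, 9 ] 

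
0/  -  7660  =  0/1 = -0.00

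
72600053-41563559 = 31036494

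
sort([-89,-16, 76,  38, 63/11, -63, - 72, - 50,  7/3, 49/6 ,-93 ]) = [ - 93, -89, - 72, -63 , - 50, - 16, 7/3, 63/11, 49/6,  38, 76 ]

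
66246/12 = 11041/2 = 5520.50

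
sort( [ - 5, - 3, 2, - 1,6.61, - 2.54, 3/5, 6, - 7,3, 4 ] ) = [-7, - 5, -3, - 2.54, - 1,3/5,2,3,4,6,6.61 ]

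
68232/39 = 22744/13 = 1749.54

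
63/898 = 63/898 = 0.07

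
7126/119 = 1018/17  =  59.88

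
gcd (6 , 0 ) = 6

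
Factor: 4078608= 2^4*3^1*31^1*2741^1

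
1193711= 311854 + 881857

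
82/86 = 41/43 = 0.95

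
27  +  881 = 908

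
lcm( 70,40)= 280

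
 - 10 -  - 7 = - 3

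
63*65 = 4095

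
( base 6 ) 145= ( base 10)65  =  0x41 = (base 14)49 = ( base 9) 72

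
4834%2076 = 682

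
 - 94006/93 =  - 1011 + 17/93 = -1010.82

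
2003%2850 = 2003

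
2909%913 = 170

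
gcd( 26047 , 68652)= 1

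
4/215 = 4/215 = 0.02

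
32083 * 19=609577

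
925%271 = 112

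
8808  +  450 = 9258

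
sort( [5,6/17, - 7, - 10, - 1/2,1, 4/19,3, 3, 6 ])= [- 10, -7, - 1/2,4/19,6/17,1, 3,3,  5,6] 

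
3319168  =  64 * 51862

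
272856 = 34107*8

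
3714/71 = 3714/71 = 52.31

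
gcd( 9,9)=9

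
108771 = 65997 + 42774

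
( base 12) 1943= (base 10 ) 3075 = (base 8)6003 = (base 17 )AAF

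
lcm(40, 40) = 40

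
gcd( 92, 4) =4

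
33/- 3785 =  - 1 +3752/3785 =- 0.01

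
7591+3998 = 11589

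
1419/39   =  473/13 = 36.38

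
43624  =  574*76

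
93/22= 4 + 5/22 = 4.23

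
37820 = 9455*4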